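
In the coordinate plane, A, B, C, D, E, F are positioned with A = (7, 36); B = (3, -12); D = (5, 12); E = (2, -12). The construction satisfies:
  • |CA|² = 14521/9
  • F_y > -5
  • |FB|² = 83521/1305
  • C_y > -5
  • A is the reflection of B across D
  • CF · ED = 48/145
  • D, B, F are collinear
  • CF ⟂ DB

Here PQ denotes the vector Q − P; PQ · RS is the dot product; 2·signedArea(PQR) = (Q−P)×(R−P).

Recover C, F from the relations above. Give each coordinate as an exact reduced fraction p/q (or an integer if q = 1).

1. F_x = 1594/435  [line 24·x + -2·y + -96 = 0 ∩ |FB|² = 83521/1305]
2. F_y = -584/145  [line 24·x + -2·y + -96 = 0 ∩ |FB|² = 83521/1305]
   → F = (1594/435, -584/145)
3. C_x = 10/3  [CF · ED = 48/145 ∩ CF ⟂ DB]
4. C_y = -4  [CF · ED = 48/145 ∩ CF ⟂ DB]
   → C = (10/3, -4)

C = (10/3, -4)
F = (1594/435, -584/145)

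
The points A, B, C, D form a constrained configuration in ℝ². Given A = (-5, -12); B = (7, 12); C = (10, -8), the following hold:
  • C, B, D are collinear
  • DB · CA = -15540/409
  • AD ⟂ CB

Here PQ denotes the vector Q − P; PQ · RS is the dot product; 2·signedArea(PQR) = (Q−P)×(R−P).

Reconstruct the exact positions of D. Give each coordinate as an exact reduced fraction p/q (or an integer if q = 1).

D = (4195/409, -3972/409)

1. D_x = 4195/409  [C, B, D are collinear ∩ AD ⟂ CB]
2. D_y = -3972/409  [C, B, D are collinear ∩ AD ⟂ CB]
   → D = (4195/409, -3972/409)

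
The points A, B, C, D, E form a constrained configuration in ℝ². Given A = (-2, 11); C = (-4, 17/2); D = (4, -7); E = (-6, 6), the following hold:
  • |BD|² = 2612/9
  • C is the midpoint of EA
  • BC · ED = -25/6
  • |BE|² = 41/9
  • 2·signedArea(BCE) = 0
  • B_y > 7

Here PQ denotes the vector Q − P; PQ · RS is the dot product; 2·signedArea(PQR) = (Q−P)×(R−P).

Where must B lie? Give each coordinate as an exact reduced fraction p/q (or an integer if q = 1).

B = (-14/3, 23/3)

1. B_x = -14/3  [2·signedArea(BCE) = 0 ∩ BC · ED = -25/6]
2. B_y = 23/3  [2·signedArea(BCE) = 0 ∩ BC · ED = -25/6]
   → B = (-14/3, 23/3)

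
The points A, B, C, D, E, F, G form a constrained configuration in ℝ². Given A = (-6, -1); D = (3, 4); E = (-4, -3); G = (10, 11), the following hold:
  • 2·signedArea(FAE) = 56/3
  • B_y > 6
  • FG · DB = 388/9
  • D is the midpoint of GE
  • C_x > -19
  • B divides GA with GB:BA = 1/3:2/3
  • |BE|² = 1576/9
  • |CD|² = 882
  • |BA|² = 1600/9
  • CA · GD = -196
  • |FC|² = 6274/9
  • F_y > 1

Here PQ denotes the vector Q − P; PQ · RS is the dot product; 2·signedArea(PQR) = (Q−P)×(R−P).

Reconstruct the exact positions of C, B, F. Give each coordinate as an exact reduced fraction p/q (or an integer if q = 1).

B = (14/3, 7)
C = (-18, -17)
F = (1/3, 2)

1. C_x = -18  [line 7·x + 7·y + 245 = 0 ∩ |CD|² = 882]
2. C_y = -17  [line 7·x + 7·y + 245 = 0 ∩ |CD|² = 882]
   → C = (-18, -17)
3. B_x = 14/3  [B divides GA with GB:BA = 1/3:2/3]
4. B_y = 7  [B divides GA with GB:BA = 1/3:2/3]
   → B = (14/3, 7)
5. F_x = 1/3  [2·signedArea(FAE) = 56/3 ∩ FG · DB = 388/9]
6. F_y = 2  [2·signedArea(FAE) = 56/3 ∩ FG · DB = 388/9]
   → F = (1/3, 2)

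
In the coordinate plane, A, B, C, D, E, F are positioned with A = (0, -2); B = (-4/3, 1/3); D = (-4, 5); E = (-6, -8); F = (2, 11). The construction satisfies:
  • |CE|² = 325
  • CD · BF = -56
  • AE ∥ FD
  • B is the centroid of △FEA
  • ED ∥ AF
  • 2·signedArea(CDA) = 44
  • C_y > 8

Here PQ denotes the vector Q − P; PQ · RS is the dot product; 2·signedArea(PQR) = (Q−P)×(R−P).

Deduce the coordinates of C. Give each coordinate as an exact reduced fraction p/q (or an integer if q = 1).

1. C_x = 0  [CD · BF = -56 ∩ 2·signedArea(CDA) = 44]
2. C_y = 9  [CD · BF = -56 ∩ 2·signedArea(CDA) = 44]
   → C = (0, 9)

C = (0, 9)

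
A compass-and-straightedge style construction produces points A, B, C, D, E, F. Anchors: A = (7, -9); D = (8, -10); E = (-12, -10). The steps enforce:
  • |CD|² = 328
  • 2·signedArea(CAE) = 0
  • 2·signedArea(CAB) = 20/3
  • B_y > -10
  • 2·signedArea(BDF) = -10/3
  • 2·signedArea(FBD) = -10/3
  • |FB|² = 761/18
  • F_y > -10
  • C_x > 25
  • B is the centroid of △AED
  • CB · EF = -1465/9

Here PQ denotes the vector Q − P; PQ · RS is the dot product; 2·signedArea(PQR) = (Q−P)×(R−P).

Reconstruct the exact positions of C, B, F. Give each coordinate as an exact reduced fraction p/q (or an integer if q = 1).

1. C_x = 26  [line 1·x + -19·y + -178 = 0 ∩ |CD|² = 328]
2. C_y = -8  [line 1·x + -19·y + -178 = 0 ∩ |CD|² = 328]
   → C = (26, -8)
3. B_x = 1  [B is the centroid of △AED]
4. B_y = -29/3  [B is the centroid of △AED]
   → B = (1, -29/3)
5. F_x = -11/2  [2·signedArea(FBD) = -10/3 ∩ CB · EF = -1465/9]
6. F_y = -59/6  [2·signedArea(FBD) = -10/3 ∩ CB · EF = -1465/9]
   → F = (-11/2, -59/6)

B = (1, -29/3)
C = (26, -8)
F = (-11/2, -59/6)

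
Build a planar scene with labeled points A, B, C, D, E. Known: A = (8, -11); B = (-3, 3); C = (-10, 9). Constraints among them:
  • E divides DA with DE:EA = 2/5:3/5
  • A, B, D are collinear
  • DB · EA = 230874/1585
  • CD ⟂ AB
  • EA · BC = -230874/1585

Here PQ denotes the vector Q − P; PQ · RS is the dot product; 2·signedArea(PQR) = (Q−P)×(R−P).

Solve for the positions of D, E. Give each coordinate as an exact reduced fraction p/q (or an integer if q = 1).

1. D_x = -2722/317  [A, B, D are collinear ∩ CD ⟂ AB]
2. D_y = 3205/317  [A, B, D are collinear ∩ CD ⟂ AB]
   → D = (-2722/317, 3205/317)
3. E_x = -3094/1585  [E divides DA with DE:EA = 2/5:3/5]
4. E_y = 2641/1585  [E divides DA with DE:EA = 2/5:3/5]
   → E = (-3094/1585, 2641/1585)

D = (-2722/317, 3205/317)
E = (-3094/1585, 2641/1585)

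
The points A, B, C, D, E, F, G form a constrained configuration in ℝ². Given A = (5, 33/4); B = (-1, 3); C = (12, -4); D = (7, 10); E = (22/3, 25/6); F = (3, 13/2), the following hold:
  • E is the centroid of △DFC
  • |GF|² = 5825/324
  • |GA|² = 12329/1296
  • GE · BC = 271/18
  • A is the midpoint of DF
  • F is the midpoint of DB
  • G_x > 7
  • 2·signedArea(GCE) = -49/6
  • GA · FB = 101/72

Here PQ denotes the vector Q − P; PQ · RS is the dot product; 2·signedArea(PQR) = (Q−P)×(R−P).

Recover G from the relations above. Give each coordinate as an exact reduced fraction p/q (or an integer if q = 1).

G = (65/9, 55/9)

1. G_x = 65/9  [GA · FB = 101/72 ∩ 2·signedArea(GCE) = -49/6]
2. G_y = 55/9  [GA · FB = 101/72 ∩ 2·signedArea(GCE) = -49/6]
   → G = (65/9, 55/9)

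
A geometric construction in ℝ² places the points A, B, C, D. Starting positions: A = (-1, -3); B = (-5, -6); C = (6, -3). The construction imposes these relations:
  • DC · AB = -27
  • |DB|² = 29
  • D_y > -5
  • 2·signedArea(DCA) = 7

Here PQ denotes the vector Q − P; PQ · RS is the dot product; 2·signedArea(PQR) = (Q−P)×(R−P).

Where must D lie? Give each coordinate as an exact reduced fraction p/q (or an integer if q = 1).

1. D_x = 0  [2·signedArea(DCA) = 7 ∩ DC · AB = -27]
2. D_y = -4  [2·signedArea(DCA) = 7 ∩ DC · AB = -27]
   → D = (0, -4)

D = (0, -4)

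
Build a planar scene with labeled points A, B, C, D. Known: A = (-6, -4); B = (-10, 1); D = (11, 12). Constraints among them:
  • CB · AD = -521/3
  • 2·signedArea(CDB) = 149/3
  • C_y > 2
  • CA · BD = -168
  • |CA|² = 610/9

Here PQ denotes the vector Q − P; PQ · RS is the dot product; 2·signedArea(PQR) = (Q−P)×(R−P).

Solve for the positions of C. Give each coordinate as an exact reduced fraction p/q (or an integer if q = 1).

1. C_x = -5/3  [CA · BD = -168 ∩ CB · AD = -521/3]
2. C_y = 3  [CA · BD = -168 ∩ CB · AD = -521/3]
   → C = (-5/3, 3)

C = (-5/3, 3)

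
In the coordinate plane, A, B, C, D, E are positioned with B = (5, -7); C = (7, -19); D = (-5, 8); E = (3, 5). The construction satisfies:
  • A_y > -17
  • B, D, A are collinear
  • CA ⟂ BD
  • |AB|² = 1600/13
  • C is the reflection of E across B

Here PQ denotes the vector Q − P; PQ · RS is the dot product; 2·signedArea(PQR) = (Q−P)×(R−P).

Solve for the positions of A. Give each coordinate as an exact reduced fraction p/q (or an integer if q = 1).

A = (145/13, -211/13)

1. A_x = 145/13  [B, D, A are collinear ∩ CA ⟂ BD]
2. A_y = -211/13  [B, D, A are collinear ∩ CA ⟂ BD]
   → A = (145/13, -211/13)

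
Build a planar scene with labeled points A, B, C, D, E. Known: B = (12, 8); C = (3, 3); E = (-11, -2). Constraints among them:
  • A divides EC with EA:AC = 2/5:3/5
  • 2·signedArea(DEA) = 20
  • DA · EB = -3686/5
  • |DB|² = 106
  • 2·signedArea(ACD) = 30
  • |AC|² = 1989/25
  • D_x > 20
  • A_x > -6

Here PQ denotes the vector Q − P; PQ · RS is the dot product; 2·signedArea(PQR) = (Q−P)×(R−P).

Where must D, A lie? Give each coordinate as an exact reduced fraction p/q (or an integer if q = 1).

A = (-27/5, 0)
D = (21, 13)

1. A_x = -27/5  [A divides EC with EA:AC = 2/5:3/5]
2. A_y = 0  [A divides EC with EA:AC = 2/5:3/5]
   → A = (-27/5, 0)
3. D_x = 21  [2·signedArea(DEA) = 20 ∩ DA · EB = -3686/5]
4. D_y = 13  [2·signedArea(DEA) = 20 ∩ DA · EB = -3686/5]
   → D = (21, 13)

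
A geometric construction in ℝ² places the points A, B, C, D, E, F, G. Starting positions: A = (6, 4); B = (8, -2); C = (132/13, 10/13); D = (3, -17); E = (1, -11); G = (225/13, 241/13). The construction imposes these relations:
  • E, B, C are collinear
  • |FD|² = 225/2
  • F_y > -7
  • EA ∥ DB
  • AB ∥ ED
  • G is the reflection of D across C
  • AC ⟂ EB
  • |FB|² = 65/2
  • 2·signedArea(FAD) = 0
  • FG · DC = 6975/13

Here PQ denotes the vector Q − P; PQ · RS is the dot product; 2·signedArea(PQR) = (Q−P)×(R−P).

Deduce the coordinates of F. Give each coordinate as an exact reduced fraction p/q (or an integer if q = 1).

1. F_x = 9/2  [2·signedArea(FAD) = 0 ∩ FG · DC = 6975/13]
2. F_y = -13/2  [2·signedArea(FAD) = 0 ∩ FG · DC = 6975/13]
   → F = (9/2, -13/2)

F = (9/2, -13/2)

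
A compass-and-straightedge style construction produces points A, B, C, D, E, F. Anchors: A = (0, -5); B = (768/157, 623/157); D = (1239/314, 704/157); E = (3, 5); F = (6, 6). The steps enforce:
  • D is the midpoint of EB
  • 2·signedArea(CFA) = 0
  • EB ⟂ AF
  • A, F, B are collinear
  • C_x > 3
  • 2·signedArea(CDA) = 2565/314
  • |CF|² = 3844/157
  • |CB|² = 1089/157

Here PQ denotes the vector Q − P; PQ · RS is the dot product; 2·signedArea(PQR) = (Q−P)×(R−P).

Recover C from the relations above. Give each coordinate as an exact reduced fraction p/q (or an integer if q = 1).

C = (570/157, 260/157)

1. C_x = 570/157  [2·signedArea(CFA) = 0 ∩ 2·signedArea(CDA) = 2565/314]
2. C_y = 260/157  [2·signedArea(CFA) = 0 ∩ 2·signedArea(CDA) = 2565/314]
   → C = (570/157, 260/157)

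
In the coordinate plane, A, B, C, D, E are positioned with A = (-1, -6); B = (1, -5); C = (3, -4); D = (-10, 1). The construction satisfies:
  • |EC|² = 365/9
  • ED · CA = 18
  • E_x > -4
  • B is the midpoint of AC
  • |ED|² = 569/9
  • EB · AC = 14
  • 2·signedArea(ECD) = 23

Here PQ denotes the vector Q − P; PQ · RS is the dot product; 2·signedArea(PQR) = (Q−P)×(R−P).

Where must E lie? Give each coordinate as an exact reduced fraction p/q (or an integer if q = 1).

E = (-10/3, -10/3)

1. E_x = -10/3  [2·signedArea(ECD) = 23 ∩ ED · CA = 18]
2. E_y = -10/3  [2·signedArea(ECD) = 23 ∩ ED · CA = 18]
   → E = (-10/3, -10/3)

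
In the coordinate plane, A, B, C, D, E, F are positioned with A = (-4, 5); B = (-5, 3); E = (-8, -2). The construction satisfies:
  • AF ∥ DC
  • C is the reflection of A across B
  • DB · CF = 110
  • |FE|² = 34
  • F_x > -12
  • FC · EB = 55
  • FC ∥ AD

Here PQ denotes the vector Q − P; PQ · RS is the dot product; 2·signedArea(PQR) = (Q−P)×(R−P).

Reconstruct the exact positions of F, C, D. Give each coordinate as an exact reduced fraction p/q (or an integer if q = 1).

C = (-6, 1)
D = (1, 13)
F = (-11, -7)

1. C_x = -6  [C is the reflection of A across B]
2. C_y = 1  [C is the reflection of A across B]
   → C = (-6, 1)
3. F_x = -11  [line -3·x + -5·y + -68 = 0 ∩ |FE|² = 34]
4. F_y = -7  [line -3·x + -5·y + -68 = 0 ∩ |FE|² = 34]
   → F = (-11, -7)
5. D_x = 1  [AF ∥ DC ∩ FC ∥ AD]
6. D_y = 13  [AF ∥ DC ∩ FC ∥ AD]
   → D = (1, 13)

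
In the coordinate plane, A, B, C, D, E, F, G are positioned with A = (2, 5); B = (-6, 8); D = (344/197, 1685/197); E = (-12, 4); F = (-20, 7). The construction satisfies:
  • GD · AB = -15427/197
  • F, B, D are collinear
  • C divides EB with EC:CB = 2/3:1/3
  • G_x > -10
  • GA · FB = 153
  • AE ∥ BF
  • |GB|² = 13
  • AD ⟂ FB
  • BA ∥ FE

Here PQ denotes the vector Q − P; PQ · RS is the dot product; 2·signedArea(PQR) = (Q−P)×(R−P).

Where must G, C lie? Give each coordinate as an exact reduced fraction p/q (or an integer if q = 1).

1. G_x = -9  [GD · AB = -15427/197 ∩ GA · FB = 153]
2. G_y = 6  [GD · AB = -15427/197 ∩ GA · FB = 153]
   → G = (-9, 6)
3. C_x = -8  [C divides EB with EC:CB = 2/3:1/3]
4. C_y = 20/3  [C divides EB with EC:CB = 2/3:1/3]
   → C = (-8, 20/3)

C = (-8, 20/3)
G = (-9, 6)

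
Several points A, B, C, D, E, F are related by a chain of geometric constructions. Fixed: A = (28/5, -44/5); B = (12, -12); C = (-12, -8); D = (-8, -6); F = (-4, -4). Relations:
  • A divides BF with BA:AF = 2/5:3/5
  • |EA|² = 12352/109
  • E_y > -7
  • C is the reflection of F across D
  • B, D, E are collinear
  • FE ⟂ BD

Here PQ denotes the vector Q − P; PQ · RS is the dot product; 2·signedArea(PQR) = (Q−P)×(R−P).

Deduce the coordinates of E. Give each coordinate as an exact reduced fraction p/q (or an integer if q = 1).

E = (-532/109, -756/109)

1. E_x = -532/109  [B, D, E are collinear ∩ FE ⟂ BD]
2. E_y = -756/109  [B, D, E are collinear ∩ FE ⟂ BD]
   → E = (-532/109, -756/109)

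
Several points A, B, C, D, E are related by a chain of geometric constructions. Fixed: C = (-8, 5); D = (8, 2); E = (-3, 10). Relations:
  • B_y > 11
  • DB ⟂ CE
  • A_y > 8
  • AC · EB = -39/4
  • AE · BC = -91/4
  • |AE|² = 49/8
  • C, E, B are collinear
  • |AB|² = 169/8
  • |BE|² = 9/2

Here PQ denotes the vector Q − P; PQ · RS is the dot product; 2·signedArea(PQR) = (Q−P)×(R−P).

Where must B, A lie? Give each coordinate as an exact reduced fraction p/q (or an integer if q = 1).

A = (-19/4, 33/4)
B = (-3/2, 23/2)

1. B_x = -3/2  [C, E, B are collinear ∩ DB ⟂ CE]
2. B_y = 23/2  [C, E, B are collinear ∩ DB ⟂ CE]
   → B = (-3/2, 23/2)
3. A_x = -19/4  [line -3/2·x + -3/2·y + 21/4 = 0 ∩ |AE|² = 49/8]
4. A_y = 33/4  [line -3/2·x + -3/2·y + 21/4 = 0 ∩ |AE|² = 49/8]
   → A = (-19/4, 33/4)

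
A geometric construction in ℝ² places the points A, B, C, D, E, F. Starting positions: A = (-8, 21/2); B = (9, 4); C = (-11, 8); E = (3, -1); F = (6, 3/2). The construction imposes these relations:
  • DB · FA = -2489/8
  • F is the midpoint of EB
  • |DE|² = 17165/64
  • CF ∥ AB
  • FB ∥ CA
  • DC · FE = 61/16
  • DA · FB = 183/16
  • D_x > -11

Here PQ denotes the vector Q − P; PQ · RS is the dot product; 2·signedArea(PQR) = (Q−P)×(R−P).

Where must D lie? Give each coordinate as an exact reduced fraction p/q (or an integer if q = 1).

D = (-41/4, 69/8)

1. D_x = -41/4  [DA · FB = 183/16 ∩ DB · FA = -2489/8]
2. D_y = 69/8  [DA · FB = 183/16 ∩ DB · FA = -2489/8]
   → D = (-41/4, 69/8)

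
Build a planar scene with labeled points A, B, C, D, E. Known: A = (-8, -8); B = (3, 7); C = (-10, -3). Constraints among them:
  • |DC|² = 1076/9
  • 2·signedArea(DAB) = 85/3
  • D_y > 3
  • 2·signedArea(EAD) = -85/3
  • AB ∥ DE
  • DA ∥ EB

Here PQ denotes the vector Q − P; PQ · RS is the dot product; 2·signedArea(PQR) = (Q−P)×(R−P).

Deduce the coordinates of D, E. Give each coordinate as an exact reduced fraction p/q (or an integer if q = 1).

1. D_x = -4/3  [line -15·x + 11·y + -181/3 = 0 ∩ |DC|² = 1076/9]
2. D_y = 11/3  [line -15·x + 11·y + -181/3 = 0 ∩ |DC|² = 1076/9]
   → D = (-4/3, 11/3)
3. E_x = 29/3  [DA ∥ EB ∩ AB ∥ DE]
4. E_y = 56/3  [DA ∥ EB ∩ AB ∥ DE]
   → E = (29/3, 56/3)

D = (-4/3, 11/3)
E = (29/3, 56/3)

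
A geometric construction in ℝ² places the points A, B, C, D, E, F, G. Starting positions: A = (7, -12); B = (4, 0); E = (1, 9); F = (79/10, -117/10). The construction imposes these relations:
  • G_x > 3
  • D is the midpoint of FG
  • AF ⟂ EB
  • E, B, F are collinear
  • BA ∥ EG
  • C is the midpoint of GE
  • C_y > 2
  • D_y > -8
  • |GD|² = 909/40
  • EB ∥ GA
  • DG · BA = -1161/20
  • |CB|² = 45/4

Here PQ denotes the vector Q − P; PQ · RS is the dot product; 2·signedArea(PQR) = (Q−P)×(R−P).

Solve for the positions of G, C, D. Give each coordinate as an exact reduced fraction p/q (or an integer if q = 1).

1. G_x = 4  [EB ∥ GA ∩ BA ∥ EG]
2. G_y = -3  [EB ∥ GA ∩ BA ∥ EG]
   → G = (4, -3)
3. C_x = 5/2  [C is the midpoint of GE]
4. C_y = 3  [C is the midpoint of GE]
   → C = (5/2, 3)
5. D_x = 119/20  [D is the midpoint of FG]
6. D_y = -147/20  [D is the midpoint of FG]
   → D = (119/20, -147/20)

C = (5/2, 3)
D = (119/20, -147/20)
G = (4, -3)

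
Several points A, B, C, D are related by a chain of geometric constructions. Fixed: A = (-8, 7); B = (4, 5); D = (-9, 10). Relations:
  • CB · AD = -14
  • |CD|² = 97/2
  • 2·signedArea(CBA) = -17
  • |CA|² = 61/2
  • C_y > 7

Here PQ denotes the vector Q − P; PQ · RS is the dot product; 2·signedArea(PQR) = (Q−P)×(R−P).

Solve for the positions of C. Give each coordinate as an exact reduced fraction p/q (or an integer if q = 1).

C = (-5/2, 15/2)

1. C_x = -5/2  [2·signedArea(CBA) = -17 ∩ CB · AD = -14]
2. C_y = 15/2  [2·signedArea(CBA) = -17 ∩ CB · AD = -14]
   → C = (-5/2, 15/2)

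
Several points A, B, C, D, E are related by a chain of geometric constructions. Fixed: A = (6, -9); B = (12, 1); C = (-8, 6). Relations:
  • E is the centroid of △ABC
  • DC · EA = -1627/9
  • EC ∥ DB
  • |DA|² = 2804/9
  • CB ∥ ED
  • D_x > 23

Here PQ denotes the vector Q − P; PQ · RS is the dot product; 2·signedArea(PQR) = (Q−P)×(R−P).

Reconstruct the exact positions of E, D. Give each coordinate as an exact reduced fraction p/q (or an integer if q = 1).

D = (70/3, -17/3)
E = (10/3, -2/3)

1. E_x = 10/3  [E is the centroid of △ABC]
2. E_y = -2/3  [E is the centroid of △ABC]
   → E = (10/3, -2/3)
3. D_x = 70/3  [EC ∥ DB ∩ CB ∥ ED]
4. D_y = -17/3  [EC ∥ DB ∩ CB ∥ ED]
   → D = (70/3, -17/3)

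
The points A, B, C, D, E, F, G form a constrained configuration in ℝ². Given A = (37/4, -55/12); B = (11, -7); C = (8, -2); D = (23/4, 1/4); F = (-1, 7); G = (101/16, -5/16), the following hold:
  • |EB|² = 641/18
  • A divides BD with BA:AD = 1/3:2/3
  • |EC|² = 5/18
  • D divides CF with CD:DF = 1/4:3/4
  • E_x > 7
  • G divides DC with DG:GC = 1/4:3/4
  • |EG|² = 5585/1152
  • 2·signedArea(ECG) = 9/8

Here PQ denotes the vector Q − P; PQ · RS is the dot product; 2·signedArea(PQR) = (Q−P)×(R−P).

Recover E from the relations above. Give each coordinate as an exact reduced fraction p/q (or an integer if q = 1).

1. E_x = 15/2  [line -27/16·x + -27/16·y + 9 = 0 ∩ |EG|² = 5585/1152]
2. E_y = -13/6  [line -27/16·x + -27/16·y + 9 = 0 ∩ |EG|² = 5585/1152]
   → E = (15/2, -13/6)

E = (15/2, -13/6)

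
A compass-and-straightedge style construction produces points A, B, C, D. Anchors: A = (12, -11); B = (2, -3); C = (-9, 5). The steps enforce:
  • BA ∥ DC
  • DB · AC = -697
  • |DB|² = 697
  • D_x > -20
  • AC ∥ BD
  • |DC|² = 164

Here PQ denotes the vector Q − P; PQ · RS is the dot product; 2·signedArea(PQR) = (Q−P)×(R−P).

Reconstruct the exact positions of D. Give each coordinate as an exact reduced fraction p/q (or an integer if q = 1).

D = (-19, 13)

1. D_x = -19  [BA ∥ DC ∩ AC ∥ BD]
2. D_y = 13  [BA ∥ DC ∩ AC ∥ BD]
   → D = (-19, 13)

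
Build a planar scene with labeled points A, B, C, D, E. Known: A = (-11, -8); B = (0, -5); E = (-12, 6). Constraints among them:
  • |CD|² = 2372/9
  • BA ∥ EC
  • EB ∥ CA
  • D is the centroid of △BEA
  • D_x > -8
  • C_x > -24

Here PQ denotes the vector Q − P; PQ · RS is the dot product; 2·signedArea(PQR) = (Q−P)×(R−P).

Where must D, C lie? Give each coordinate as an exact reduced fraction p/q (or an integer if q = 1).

1. D_x = -23/3  [D is the centroid of △BEA]
2. D_y = -7/3  [D is the centroid of △BEA]
   → D = (-23/3, -7/3)
3. C_x = -23  [EB ∥ CA ∩ BA ∥ EC]
4. C_y = 3  [EB ∥ CA ∩ BA ∥ EC]
   → C = (-23, 3)

C = (-23, 3)
D = (-23/3, -7/3)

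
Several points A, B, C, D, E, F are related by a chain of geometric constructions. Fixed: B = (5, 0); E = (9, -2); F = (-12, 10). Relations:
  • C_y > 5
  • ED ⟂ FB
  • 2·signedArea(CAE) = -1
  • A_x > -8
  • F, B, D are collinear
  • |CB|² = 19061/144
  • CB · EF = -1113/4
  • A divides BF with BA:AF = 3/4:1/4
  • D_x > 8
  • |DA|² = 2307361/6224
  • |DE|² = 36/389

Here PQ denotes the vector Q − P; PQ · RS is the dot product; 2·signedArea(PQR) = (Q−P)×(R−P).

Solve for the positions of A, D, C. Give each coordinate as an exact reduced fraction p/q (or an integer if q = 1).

A = (-31/4, 15/2)
C = (-59/12, 35/6)
D = (3441/389, -880/389)

1. A_x = -31/4  [A divides BF with BA:AF = 3/4:1/4]
2. A_y = 15/2  [A divides BF with BA:AF = 3/4:1/4]
   → A = (-31/4, 15/2)
3. D_x = 3441/389  [F, B, D are collinear ∩ ED ⟂ FB]
4. D_y = -880/389  [F, B, D are collinear ∩ ED ⟂ FB]
   → D = (3441/389, -880/389)
5. C_x = -59/12  [CB · EF = -1113/4 ∩ 2·signedArea(CAE) = -1]
6. C_y = 35/6  [CB · EF = -1113/4 ∩ 2·signedArea(CAE) = -1]
   → C = (-59/12, 35/6)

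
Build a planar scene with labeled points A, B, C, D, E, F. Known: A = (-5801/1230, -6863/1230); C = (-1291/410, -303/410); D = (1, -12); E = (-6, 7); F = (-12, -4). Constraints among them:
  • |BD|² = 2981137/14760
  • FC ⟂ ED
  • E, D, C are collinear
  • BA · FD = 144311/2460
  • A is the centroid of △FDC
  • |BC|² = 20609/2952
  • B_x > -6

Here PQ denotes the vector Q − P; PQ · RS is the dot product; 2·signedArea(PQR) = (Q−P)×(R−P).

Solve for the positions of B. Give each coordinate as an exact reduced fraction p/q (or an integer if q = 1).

B = (-13181/2460, 1747/2460)

1. B_x = -13181/2460  [line -13·x + 8·y + -185329/2460 = 0 ∩ |BD|² = 2981137/14760]
2. B_y = 1747/2460  [line -13·x + 8·y + -185329/2460 = 0 ∩ |BD|² = 2981137/14760]
   → B = (-13181/2460, 1747/2460)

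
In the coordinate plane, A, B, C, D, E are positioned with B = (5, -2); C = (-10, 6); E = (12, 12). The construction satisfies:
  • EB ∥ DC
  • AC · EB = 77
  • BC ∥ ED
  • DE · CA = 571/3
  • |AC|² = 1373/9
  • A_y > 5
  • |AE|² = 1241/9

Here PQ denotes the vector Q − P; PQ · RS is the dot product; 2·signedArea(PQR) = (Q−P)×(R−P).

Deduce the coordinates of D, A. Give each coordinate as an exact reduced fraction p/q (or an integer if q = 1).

A = (7/3, 16/3)
D = (-3, 20)

1. D_x = -3  [EB ∥ DC ∩ BC ∥ ED]
2. D_y = 20  [EB ∥ DC ∩ BC ∥ ED]
   → D = (-3, 20)
3. A_x = 7/3  [AC · EB = 77 ∩ DE · CA = 571/3]
4. A_y = 16/3  [AC · EB = 77 ∩ DE · CA = 571/3]
   → A = (7/3, 16/3)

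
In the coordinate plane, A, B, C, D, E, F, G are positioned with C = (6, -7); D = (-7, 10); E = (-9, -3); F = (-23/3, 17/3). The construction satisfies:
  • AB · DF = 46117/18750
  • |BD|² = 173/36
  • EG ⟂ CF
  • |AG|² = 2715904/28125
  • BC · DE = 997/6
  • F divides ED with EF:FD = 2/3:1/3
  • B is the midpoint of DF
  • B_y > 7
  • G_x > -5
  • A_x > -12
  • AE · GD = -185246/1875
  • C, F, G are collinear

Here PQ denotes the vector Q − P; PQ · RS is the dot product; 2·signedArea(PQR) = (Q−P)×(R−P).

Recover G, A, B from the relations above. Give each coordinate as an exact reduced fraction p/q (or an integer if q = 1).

A = (-105659/9375, 84437/9375)
B = (-22/3, 47/6)
G = (-12697/3125, 7271/3125)

1. G_x = -12697/3125  [C, F, G are collinear ∩ EG ⟂ CF]
2. G_y = 7271/3125  [C, F, G are collinear ∩ EG ⟂ CF]
   → G = (-12697/3125, 7271/3125)
3. B_x = -22/3  [B is the midpoint of DF]
4. B_y = 47/6  [B is the midpoint of DF]
   → B = (-22/3, 47/6)
5. A_x = -105659/9375  [AE · GD = -185246/1875 ∩ AB · DF = 46117/18750]
6. A_y = 84437/9375  [AE · GD = -185246/1875 ∩ AB · DF = 46117/18750]
   → A = (-105659/9375, 84437/9375)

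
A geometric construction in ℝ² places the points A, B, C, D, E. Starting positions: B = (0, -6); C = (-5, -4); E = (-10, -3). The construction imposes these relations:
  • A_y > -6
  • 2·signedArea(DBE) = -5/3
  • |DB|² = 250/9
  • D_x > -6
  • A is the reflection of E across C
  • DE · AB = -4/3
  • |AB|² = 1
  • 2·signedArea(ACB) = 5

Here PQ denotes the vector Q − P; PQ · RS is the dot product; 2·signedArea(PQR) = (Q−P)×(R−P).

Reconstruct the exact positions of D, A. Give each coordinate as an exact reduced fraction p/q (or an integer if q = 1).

1. A_x = 0  [A is the reflection of E across C]
2. A_y = -5  [A is the reflection of E across C]
   → A = (0, -5)
3. D_x = -5  [2·signedArea(DBE) = -5/3 ∩ DE · AB = -4/3]
4. D_y = -13/3  [2·signedArea(DBE) = -5/3 ∩ DE · AB = -4/3]
   → D = (-5, -13/3)

A = (0, -5)
D = (-5, -13/3)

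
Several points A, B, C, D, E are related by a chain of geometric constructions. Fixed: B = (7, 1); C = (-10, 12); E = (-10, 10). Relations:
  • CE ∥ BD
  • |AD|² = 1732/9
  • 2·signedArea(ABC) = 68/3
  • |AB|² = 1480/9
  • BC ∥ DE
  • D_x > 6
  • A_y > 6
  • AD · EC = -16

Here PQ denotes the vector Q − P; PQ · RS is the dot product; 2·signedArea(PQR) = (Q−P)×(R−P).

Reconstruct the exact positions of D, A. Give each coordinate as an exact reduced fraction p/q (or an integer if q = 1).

A = (-13/3, 7)
D = (7, -1)

1. D_x = 7  [BC ∥ DE ∩ CE ∥ BD]
2. D_y = -1  [BC ∥ DE ∩ CE ∥ BD]
   → D = (7, -1)
3. A_x = -13/3  [AD · EC = -16 ∩ 2·signedArea(ABC) = 68/3]
4. A_y = 7  [AD · EC = -16 ∩ 2·signedArea(ABC) = 68/3]
   → A = (-13/3, 7)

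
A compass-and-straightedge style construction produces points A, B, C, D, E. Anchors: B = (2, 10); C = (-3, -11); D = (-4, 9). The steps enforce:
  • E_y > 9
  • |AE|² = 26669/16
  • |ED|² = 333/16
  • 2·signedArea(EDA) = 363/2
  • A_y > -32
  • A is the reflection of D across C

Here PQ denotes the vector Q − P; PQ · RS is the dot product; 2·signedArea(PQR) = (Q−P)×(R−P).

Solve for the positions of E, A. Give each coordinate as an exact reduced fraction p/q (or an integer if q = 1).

1. A_x = -2  [A is the reflection of D across C]
2. A_y = -31  [A is the reflection of D across C]
   → A = (-2, -31)
3. E_x = 1/2  [line 40·x + 2·y + -79/2 = 0 ∩ |ED|² = 333/16]
4. E_y = 39/4  [line 40·x + 2·y + -79/2 = 0 ∩ |ED|² = 333/16]
   → E = (1/2, 39/4)

A = (-2, -31)
E = (1/2, 39/4)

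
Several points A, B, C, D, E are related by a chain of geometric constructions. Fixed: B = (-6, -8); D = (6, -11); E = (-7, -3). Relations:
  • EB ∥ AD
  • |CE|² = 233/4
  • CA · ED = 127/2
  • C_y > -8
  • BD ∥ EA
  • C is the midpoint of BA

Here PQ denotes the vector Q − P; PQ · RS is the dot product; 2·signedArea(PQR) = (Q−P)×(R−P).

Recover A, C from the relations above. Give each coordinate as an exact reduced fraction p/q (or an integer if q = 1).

A = (5, -6)
C = (-1/2, -7)

1. A_x = 5  [EB ∥ AD ∩ BD ∥ EA]
2. A_y = -6  [EB ∥ AD ∩ BD ∥ EA]
   → A = (5, -6)
3. C_x = -1/2  [C is the midpoint of BA]
4. C_y = -7  [C is the midpoint of BA]
   → C = (-1/2, -7)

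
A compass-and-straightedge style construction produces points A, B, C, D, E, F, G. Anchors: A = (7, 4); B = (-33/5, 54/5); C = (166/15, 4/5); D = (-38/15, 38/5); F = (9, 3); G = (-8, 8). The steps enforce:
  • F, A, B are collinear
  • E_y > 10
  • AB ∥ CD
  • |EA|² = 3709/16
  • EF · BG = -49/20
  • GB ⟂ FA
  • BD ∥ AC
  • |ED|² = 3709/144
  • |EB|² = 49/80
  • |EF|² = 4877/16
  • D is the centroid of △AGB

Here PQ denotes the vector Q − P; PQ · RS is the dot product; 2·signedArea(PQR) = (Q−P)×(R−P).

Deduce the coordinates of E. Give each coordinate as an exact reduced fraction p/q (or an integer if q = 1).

E = (-139/20, 101/10)

1. E_x = -139/20  [line 7/5·x + 14/5·y + -371/20 = 0 ∩ |ED|² = 3709/144]
2. E_y = 101/10  [line 7/5·x + 14/5·y + -371/20 = 0 ∩ |ED|² = 3709/144]
   → E = (-139/20, 101/10)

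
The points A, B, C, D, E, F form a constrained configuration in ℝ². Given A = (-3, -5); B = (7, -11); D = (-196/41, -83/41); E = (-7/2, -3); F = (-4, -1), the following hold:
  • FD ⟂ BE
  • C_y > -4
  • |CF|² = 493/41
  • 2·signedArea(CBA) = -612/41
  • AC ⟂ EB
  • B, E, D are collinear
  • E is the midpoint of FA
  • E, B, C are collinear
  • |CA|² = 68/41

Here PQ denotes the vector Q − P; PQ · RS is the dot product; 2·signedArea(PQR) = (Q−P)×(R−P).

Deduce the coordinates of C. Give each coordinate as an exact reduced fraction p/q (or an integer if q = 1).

1. C_x = -91/41  [E, B, C are collinear ∩ AC ⟂ EB]
2. C_y = -163/41  [E, B, C are collinear ∩ AC ⟂ EB]
   → C = (-91/41, -163/41)

C = (-91/41, -163/41)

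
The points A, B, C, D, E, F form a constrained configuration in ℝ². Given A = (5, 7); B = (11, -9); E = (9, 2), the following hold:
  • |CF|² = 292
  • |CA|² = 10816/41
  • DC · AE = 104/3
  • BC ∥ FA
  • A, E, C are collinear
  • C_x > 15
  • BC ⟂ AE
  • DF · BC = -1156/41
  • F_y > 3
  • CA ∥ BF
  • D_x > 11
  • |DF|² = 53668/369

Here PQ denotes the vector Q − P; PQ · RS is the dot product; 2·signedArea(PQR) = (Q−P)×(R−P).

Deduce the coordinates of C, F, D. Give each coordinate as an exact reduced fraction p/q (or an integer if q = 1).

C = (621/41, -233/41)
D = (1447/123, -179/123)
F = (35/41, 151/41)

1. C_x = 621/41  [A, E, C are collinear ∩ BC ⟂ AE]
2. C_y = -233/41  [A, E, C are collinear ∩ BC ⟂ AE]
   → C = (621/41, -233/41)
3. F_x = 35/41  [BC ∥ FA ∩ CA ∥ BF]
4. F_y = 151/41  [BC ∥ FA ∩ CA ∥ BF]
   → F = (35/41, 151/41)
5. D_x = 1447/123  [DC · AE = 104/3 ∩ DF · BC = -1156/41]
6. D_y = -179/123  [DC · AE = 104/3 ∩ DF · BC = -1156/41]
   → D = (1447/123, -179/123)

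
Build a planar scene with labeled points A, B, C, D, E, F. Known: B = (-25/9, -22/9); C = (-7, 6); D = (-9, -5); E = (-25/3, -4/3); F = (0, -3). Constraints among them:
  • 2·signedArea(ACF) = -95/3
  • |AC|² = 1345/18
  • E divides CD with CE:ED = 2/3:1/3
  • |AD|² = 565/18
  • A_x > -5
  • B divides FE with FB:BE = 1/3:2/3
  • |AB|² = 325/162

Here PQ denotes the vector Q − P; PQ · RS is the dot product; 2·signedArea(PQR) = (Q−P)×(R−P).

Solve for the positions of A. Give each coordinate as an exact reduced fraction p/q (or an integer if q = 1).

A = (-25/6, -13/6)

1. A_x = -25/6  [line 9·x + 7·y + 158/3 = 0 ∩ |AC|² = 1345/18]
2. A_y = -13/6  [line 9·x + 7·y + 158/3 = 0 ∩ |AC|² = 1345/18]
   → A = (-25/6, -13/6)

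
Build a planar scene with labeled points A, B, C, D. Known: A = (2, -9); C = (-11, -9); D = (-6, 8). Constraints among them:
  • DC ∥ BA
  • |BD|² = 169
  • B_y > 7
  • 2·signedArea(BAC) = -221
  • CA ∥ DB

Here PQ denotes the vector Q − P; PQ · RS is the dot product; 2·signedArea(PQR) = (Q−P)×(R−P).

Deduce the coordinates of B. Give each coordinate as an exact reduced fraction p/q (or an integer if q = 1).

B = (7, 8)

1. B_x = 7  [DC ∥ BA ∩ CA ∥ DB]
2. B_y = 8  [DC ∥ BA ∩ CA ∥ DB]
   → B = (7, 8)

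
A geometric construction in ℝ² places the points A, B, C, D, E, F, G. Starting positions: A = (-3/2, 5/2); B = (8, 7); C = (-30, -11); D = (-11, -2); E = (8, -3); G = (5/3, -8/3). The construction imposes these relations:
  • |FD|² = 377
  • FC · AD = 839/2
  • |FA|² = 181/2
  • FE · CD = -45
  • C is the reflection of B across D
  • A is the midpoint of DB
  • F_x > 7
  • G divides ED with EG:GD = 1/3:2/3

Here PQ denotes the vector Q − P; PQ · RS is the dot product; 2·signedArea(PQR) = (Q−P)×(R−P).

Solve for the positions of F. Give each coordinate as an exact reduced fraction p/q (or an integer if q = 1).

1. F_x = 8  [line -19·x + -9·y + 170 = 0 ∩ |FD|² = 377]
2. F_y = 2  [line -19·x + -9·y + 170 = 0 ∩ |FD|² = 377]
   → F = (8, 2)

F = (8, 2)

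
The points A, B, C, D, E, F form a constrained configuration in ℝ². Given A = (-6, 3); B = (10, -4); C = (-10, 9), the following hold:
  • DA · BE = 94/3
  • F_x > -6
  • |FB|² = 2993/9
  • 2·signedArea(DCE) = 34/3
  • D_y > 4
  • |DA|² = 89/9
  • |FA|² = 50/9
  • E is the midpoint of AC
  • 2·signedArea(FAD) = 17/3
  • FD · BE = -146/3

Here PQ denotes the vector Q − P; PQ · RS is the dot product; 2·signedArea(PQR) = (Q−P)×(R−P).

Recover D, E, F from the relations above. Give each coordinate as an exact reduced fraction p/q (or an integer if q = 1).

1. E_x = -8  [E is the midpoint of AC]
2. E_y = 6  [E is the midpoint of AC]
   → E = (-8, 6)
3. D_x = -10/3  [2·signedArea(DCE) = 34/3 ∩ DA · BE = 94/3]
4. D_y = 14/3  [2·signedArea(DCE) = 34/3 ∩ DA · BE = 94/3]
   → D = (-10/3, 14/3)
5. F_x = -17/3  [2·signedArea(FAD) = 17/3 ∩ FD · BE = -146/3]
6. F_y = 16/3  [2·signedArea(FAD) = 17/3 ∩ FD · BE = -146/3]
   → F = (-17/3, 16/3)

D = (-10/3, 14/3)
E = (-8, 6)
F = (-17/3, 16/3)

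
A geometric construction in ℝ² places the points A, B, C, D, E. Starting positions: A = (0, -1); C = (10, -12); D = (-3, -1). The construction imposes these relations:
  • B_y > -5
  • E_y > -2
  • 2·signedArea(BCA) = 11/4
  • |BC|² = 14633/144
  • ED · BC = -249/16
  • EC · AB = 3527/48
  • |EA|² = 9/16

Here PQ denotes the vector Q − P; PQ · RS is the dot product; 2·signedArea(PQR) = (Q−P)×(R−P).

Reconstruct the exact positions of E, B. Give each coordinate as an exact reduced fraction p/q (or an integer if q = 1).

B = (37/12, -14/3)
E = (-3/4, -1)

1. B_x = 37/12  [line -11·x + -10·y + -51/4 = 0 ∩ |BC|² = 14633/144]
2. B_y = -14/3  [line -11·x + -10·y + -51/4 = 0 ∩ |BC|² = 14633/144]
   → B = (37/12, -14/3)
3. E_x = -3/4  [EC · AB = 3527/48 ∩ ED · BC = -249/16]
4. E_y = -1  [EC · AB = 3527/48 ∩ ED · BC = -249/16]
   → E = (-3/4, -1)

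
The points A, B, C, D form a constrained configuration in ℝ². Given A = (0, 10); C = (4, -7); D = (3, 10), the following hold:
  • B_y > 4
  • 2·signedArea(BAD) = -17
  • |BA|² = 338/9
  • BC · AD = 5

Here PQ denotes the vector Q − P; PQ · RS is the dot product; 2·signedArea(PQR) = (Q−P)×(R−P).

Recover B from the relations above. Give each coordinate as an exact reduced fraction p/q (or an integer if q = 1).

1. B_x = 7/3  [BC · AD = 5 ∩ 2·signedArea(BAD) = -17]
2. B_y = 13/3  [BC · AD = 5 ∩ 2·signedArea(BAD) = -17]
   → B = (7/3, 13/3)

B = (7/3, 13/3)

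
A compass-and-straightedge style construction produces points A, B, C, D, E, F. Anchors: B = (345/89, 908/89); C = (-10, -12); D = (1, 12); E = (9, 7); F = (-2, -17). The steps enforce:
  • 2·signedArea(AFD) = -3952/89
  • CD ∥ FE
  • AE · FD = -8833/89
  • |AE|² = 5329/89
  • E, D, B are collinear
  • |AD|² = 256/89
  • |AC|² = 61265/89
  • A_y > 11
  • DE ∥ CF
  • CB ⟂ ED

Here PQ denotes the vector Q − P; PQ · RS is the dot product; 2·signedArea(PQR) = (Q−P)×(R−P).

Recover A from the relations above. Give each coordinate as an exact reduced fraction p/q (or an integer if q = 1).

A = (217/89, 988/89)

1. A_x = 217/89  [2·signedArea(AFD) = -3952/89 ∩ AE · FD = -8833/89]
2. A_y = 988/89  [2·signedArea(AFD) = -3952/89 ∩ AE · FD = -8833/89]
   → A = (217/89, 988/89)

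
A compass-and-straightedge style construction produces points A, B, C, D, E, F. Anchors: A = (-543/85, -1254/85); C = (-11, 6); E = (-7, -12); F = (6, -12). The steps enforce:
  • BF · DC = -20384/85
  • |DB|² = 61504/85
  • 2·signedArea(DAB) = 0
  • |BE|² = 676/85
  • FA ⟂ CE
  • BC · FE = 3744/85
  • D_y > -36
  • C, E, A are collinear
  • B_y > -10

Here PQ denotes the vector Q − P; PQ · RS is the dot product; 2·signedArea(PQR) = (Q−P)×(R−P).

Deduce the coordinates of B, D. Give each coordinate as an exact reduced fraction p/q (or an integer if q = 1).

1. B_x = -647/85  [BC · FE = 3744/85]
2. B_y = -786/85  [|BE|² = 676/85]
   → B = (-647/85, -786/85)
3. D_x = -151/85  [BF · DC = -20384/85 ∩ 2·signedArea(DAB) = 0]
4. D_y = -3018/85  [BF · DC = -20384/85 ∩ 2·signedArea(DAB) = 0]
   → D = (-151/85, -3018/85)

B = (-647/85, -786/85)
D = (-151/85, -3018/85)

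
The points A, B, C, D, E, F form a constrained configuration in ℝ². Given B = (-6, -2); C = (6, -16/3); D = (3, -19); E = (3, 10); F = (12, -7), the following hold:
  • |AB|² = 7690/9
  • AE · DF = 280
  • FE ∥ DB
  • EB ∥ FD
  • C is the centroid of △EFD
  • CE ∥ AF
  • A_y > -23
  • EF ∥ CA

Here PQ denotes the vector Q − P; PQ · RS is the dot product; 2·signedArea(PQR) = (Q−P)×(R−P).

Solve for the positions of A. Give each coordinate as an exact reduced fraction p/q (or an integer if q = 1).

1. A_x = 15  [CE ∥ AF ∩ EF ∥ CA]
2. A_y = -67/3  [CE ∥ AF ∩ EF ∥ CA]
   → A = (15, -67/3)

A = (15, -67/3)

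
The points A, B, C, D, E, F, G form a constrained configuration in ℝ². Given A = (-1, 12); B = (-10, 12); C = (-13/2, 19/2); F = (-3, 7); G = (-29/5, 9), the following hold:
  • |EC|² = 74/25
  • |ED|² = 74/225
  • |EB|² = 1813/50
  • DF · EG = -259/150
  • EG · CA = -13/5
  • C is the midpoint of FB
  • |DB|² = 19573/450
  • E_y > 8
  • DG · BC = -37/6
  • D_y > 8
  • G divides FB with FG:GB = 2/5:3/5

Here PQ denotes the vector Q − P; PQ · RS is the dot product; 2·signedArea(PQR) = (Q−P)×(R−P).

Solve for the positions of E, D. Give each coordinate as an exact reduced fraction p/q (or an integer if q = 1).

D = (-139/30, 49/6)
E = (-51/10, 17/2)

1. D_x = -139/30  [line -7/2·x + 5/2·y + -1099/30 = 0 ∩ |DB|² = 19573/450]
2. D_y = 49/6  [line -7/2·x + 5/2·y + -1099/30 = 0 ∩ |DB|² = 19573/450]
   → D = (-139/30, 49/6)
3. E_x = -51/10  [EG · CA = -13/5 ∩ DF · EG = -259/150]
4. E_y = 17/2  [EG · CA = -13/5 ∩ DF · EG = -259/150]
   → E = (-51/10, 17/2)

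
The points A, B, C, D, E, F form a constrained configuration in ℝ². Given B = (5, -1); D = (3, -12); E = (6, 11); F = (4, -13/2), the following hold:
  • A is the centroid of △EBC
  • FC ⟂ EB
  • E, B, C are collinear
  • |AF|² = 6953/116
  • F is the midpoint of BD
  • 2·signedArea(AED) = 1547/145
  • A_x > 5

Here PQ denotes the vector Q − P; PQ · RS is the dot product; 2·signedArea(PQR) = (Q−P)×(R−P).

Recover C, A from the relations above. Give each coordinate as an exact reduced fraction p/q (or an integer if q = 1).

1. C_x = 658/145  [E, B, C are collinear ∩ FC ⟂ EB]
2. C_y = -949/145  [E, B, C are collinear ∩ FC ⟂ EB]
   → C = (658/145, -949/145)
3. A_x = 751/145  [A is the centroid of △EBC]
4. A_y = 167/145  [A is the centroid of △EBC]
   → A = (751/145, 167/145)

A = (751/145, 167/145)
C = (658/145, -949/145)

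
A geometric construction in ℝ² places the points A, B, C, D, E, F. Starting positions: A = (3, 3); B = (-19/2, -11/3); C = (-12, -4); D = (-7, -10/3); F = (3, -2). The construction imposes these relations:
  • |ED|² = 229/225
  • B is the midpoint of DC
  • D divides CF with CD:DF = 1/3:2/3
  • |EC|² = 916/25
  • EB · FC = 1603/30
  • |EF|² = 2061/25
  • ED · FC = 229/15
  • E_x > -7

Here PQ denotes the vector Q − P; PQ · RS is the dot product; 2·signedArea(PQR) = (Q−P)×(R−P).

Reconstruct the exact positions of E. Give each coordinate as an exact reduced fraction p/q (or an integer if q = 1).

1. E_x = -6  [line 15·x + 2·y + 482/5 = 0 ∩ |EC|² = 916/25]
2. E_y = -16/5  [line 15·x + 2·y + 482/5 = 0 ∩ |EC|² = 916/25]
   → E = (-6, -16/5)

E = (-6, -16/5)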